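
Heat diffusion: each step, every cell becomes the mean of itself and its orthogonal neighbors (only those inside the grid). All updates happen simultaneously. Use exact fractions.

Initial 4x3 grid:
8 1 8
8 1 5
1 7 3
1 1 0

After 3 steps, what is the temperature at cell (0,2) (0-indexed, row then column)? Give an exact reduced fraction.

Step 1: cell (0,2) = 14/3
Step 2: cell (0,2) = 161/36
Step 3: cell (0,2) = 4877/1080
Full grid after step 3:
  10369/2160 6559/1440 4877/1080
  6023/1440 5107/1200 2839/720
  1649/480 461/150 1183/360
  443/180 7337/2880 5201/2160

Answer: 4877/1080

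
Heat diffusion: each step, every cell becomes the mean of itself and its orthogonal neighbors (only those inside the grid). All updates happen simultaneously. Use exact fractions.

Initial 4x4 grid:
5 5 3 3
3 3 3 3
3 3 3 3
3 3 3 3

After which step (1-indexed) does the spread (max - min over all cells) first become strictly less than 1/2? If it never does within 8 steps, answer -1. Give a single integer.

Step 1: max=13/3, min=3, spread=4/3
Step 2: max=71/18, min=3, spread=17/18
Step 3: max=509/135, min=3, spread=104/135
Step 4: max=7357/2025, min=3, spread=1282/2025
Step 5: max=215551/60750, min=13579/4500, spread=64469/121500
Step 6: max=25369831/7290000, min=819529/270000, spread=810637/1822500
  -> spread < 1/2 first at step 6
Step 7: max=750381073/218700000, min=1650953/540000, spread=20436277/54675000
Step 8: max=22252353403/6561000000, min=149568241/48600000, spread=515160217/1640250000

Answer: 6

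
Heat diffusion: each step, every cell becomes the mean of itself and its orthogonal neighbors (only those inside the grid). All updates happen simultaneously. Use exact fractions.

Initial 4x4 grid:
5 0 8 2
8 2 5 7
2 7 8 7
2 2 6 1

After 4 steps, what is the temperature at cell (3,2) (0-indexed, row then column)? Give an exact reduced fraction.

Answer: 104281/21600

Derivation:
Step 1: cell (3,2) = 17/4
Step 2: cell (3,2) = 593/120
Step 3: cell (3,2) = 16979/3600
Step 4: cell (3,2) = 104281/21600
Full grid after step 4:
  138103/32400 483739/108000 521867/108000 32791/6480
  232367/54000 409381/90000 449369/90000 282481/54000
  8277/2000 136181/30000 17867/3600 56741/10800
  43847/10800 154351/36000 104281/21600 164369/32400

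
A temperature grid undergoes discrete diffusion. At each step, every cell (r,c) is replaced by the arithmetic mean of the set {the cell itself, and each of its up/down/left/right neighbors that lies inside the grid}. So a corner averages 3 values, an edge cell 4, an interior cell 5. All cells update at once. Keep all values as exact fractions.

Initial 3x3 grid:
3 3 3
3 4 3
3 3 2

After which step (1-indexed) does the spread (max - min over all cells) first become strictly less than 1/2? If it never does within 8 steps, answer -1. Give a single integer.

Step 1: max=13/4, min=8/3, spread=7/12
Step 2: max=19/6, min=26/9, spread=5/18
  -> spread < 1/2 first at step 2
Step 3: max=1127/360, min=397/135, spread=41/216
Step 4: max=67549/21600, min=48493/16200, spread=347/2592
Step 5: max=4022903/1296000, min=365737/121500, spread=2921/31104
Step 6: max=240596341/77760000, min=176601787/58320000, spread=24611/373248
Step 7: max=14384819327/4665600000, min=5313319357/1749600000, spread=207329/4478976
Step 8: max=861368199469/279936000000, min=639203356633/209952000000, spread=1746635/53747712

Answer: 2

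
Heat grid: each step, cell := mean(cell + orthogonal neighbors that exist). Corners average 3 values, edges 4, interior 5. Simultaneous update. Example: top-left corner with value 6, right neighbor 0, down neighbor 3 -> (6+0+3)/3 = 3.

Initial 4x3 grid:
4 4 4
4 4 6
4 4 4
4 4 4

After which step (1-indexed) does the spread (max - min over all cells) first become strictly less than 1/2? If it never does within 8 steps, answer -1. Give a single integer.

Step 1: max=14/3, min=4, spread=2/3
Step 2: max=271/60, min=4, spread=31/60
Step 3: max=2371/540, min=4, spread=211/540
  -> spread < 1/2 first at step 3
Step 4: max=232897/54000, min=3647/900, spread=14077/54000
Step 5: max=2084407/486000, min=219683/54000, spread=5363/24300
Step 6: max=62060809/14580000, min=122869/30000, spread=93859/583200
Step 7: max=3709474481/874800000, min=199736467/48600000, spread=4568723/34992000
Step 8: max=221732435629/52488000000, min=6013618889/1458000000, spread=8387449/83980800

Answer: 3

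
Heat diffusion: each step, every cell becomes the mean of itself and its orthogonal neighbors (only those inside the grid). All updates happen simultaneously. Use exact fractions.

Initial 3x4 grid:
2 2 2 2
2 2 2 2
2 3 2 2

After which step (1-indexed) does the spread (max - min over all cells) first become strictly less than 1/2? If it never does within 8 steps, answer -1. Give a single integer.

Step 1: max=7/3, min=2, spread=1/3
  -> spread < 1/2 first at step 1
Step 2: max=271/120, min=2, spread=31/120
Step 3: max=2371/1080, min=2, spread=211/1080
Step 4: max=232897/108000, min=3647/1800, spread=14077/108000
Step 5: max=2084407/972000, min=219683/108000, spread=5363/48600
Step 6: max=62060809/29160000, min=122869/60000, spread=93859/1166400
Step 7: max=3709474481/1749600000, min=199736467/97200000, spread=4568723/69984000
Step 8: max=221732435629/104976000000, min=6013618889/2916000000, spread=8387449/167961600

Answer: 1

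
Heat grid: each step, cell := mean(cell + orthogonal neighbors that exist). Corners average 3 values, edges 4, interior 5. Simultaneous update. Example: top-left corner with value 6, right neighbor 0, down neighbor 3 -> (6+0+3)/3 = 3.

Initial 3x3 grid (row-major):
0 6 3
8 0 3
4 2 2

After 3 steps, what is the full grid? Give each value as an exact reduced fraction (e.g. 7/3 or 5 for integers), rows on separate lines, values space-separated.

After step 1:
  14/3 9/4 4
  3 19/5 2
  14/3 2 7/3
After step 2:
  119/36 883/240 11/4
  121/30 261/100 91/30
  29/9 16/5 19/9
After step 3:
  7933/2160 44441/14400 757/240
  5927/1800 19867/6000 4727/1800
  941/270 3343/1200 751/270

Answer: 7933/2160 44441/14400 757/240
5927/1800 19867/6000 4727/1800
941/270 3343/1200 751/270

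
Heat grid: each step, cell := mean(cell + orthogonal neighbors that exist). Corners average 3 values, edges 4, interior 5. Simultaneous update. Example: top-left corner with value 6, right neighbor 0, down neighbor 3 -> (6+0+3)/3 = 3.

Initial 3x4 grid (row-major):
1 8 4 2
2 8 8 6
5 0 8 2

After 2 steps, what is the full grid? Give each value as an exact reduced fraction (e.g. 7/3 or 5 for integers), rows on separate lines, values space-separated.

After step 1:
  11/3 21/4 11/2 4
  4 26/5 34/5 9/2
  7/3 21/4 9/2 16/3
After step 2:
  155/36 1177/240 431/80 14/3
  19/5 53/10 53/10 619/120
  139/36 1037/240 1313/240 43/9

Answer: 155/36 1177/240 431/80 14/3
19/5 53/10 53/10 619/120
139/36 1037/240 1313/240 43/9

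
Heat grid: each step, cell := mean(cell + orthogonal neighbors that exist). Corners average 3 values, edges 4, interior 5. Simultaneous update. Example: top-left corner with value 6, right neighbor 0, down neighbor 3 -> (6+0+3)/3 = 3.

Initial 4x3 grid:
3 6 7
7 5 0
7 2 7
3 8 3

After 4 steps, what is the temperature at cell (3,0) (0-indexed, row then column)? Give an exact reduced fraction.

Step 1: cell (3,0) = 6
Step 2: cell (3,0) = 59/12
Step 3: cell (3,0) = 3811/720
Step 4: cell (3,0) = 107671/21600
Full grid after step 4:
  655981/129600 4123399/864000 612481/129600
  1064591/216000 1765661/360000 982091/216000
  122719/24000 71089/15000 342157/72000
  107671/21600 119879/24000 101021/21600

Answer: 107671/21600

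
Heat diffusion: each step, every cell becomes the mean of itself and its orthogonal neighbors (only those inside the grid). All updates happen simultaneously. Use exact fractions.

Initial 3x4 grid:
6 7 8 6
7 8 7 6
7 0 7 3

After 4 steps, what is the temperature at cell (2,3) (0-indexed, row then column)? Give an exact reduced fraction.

Step 1: cell (2,3) = 16/3
Step 2: cell (2,3) = 181/36
Step 3: cell (2,3) = 12077/2160
Step 4: cell (2,3) = 7291/1296
Full grid after step 4:
  17011/2592 280091/43200 281939/43200 8177/1296
  132503/21600 4487/720 4817/800 174691/28800
  15247/2592 246041/43200 248089/43200 7291/1296

Answer: 7291/1296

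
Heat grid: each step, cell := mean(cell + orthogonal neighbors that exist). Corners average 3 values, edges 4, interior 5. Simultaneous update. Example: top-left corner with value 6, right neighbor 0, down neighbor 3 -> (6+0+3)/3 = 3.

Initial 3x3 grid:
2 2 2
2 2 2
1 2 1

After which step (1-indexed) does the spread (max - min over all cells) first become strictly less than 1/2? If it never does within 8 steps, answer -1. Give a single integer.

Answer: 2

Derivation:
Step 1: max=2, min=3/2, spread=1/2
Step 2: max=2, min=59/36, spread=13/36
  -> spread < 1/2 first at step 2
Step 3: max=277/144, min=2443/1440, spread=109/480
Step 4: max=6839/3600, min=45211/25920, spread=20149/129600
Step 5: max=968309/518400, min=9138067/5184000, spread=545023/5184000
Step 6: max=12028763/6480000, min=554696249/311040000, spread=36295/497664
Step 7: max=2866264169/1555200000, min=33439629403/18662400000, spread=305773/5971968
Step 8: max=28561424503/15552000000, min=2016173329841/1119744000000, spread=2575951/71663616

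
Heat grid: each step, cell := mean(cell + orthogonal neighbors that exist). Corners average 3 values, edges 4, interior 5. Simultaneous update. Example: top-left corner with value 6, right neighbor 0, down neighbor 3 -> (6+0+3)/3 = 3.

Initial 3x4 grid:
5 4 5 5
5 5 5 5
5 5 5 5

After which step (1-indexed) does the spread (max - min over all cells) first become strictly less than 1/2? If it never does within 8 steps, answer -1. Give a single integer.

Answer: 1

Derivation:
Step 1: max=5, min=14/3, spread=1/3
  -> spread < 1/2 first at step 1
Step 2: max=5, min=569/120, spread=31/120
Step 3: max=5, min=5189/1080, spread=211/1080
Step 4: max=8953/1800, min=523103/108000, spread=14077/108000
Step 5: max=536317/108000, min=4719593/972000, spread=5363/48600
Step 6: max=297131/60000, min=142059191/29160000, spread=93859/1166400
Step 7: max=480663533/97200000, min=8537725519/1749600000, spread=4568723/69984000
Step 8: max=14398381111/2916000000, min=513099564371/104976000000, spread=8387449/167961600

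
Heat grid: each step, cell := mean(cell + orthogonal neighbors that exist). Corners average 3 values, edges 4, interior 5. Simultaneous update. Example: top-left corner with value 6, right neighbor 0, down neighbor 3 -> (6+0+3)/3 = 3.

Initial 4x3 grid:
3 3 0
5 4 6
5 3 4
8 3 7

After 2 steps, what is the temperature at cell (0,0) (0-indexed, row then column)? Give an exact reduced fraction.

Answer: 125/36

Derivation:
Step 1: cell (0,0) = 11/3
Step 2: cell (0,0) = 125/36
Full grid after step 2:
  125/36 401/120 3
  521/120 73/20 157/40
  559/120 47/10 509/120
  95/18 381/80 179/36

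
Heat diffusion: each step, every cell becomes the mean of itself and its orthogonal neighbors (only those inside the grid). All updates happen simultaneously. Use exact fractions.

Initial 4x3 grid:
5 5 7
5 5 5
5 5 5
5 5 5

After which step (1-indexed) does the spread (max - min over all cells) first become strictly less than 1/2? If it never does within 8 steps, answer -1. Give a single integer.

Step 1: max=17/3, min=5, spread=2/3
Step 2: max=50/9, min=5, spread=5/9
Step 3: max=581/108, min=5, spread=41/108
  -> spread < 1/2 first at step 3
Step 4: max=69017/12960, min=5, spread=4217/12960
Step 5: max=4097149/777600, min=18079/3600, spread=38417/155520
Step 6: max=244480211/46656000, min=362597/72000, spread=1903471/9331200
Step 7: max=14597789089/2799360000, min=10915759/2160000, spread=18038617/111974400
Step 8: max=873076182851/167961600000, min=984926759/194400000, spread=883978523/6718464000

Answer: 3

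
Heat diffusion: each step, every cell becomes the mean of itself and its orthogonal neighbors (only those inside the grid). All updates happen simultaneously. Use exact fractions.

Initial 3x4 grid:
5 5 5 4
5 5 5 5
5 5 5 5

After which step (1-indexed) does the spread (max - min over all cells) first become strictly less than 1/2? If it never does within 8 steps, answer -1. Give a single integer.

Answer: 1

Derivation:
Step 1: max=5, min=14/3, spread=1/3
  -> spread < 1/2 first at step 1
Step 2: max=5, min=85/18, spread=5/18
Step 3: max=5, min=1039/216, spread=41/216
Step 4: max=5, min=125383/25920, spread=4217/25920
Step 5: max=35921/7200, min=7566851/1555200, spread=38417/311040
Step 6: max=717403/144000, min=455359789/93312000, spread=1903471/18662400
Step 7: max=21484241/4320000, min=27392610911/5598720000, spread=18038617/223948800
Step 8: max=1931073241/388800000, min=1646347817149/335923200000, spread=883978523/13436928000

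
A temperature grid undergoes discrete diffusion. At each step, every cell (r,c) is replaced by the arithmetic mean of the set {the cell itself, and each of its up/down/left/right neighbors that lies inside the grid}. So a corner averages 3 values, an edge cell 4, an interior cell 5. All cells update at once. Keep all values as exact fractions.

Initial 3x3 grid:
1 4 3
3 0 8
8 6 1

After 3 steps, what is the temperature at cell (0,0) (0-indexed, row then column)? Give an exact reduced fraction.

Step 1: cell (0,0) = 8/3
Step 2: cell (0,0) = 23/9
Step 3: cell (0,0) = 1783/540
Full grid after step 3:
  1783/540 11291/3600 37/10
  12391/3600 23393/6000 737/200
  9127/2160 57239/14400 3089/720

Answer: 1783/540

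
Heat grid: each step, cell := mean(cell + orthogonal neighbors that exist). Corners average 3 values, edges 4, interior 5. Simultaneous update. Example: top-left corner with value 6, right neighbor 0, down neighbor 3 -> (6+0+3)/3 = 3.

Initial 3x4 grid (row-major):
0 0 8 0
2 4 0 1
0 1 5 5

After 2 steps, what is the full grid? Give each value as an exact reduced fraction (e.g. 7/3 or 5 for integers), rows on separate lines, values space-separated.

Answer: 31/18 53/30 29/10 13/6
137/120 12/5 9/4 353/120
5/3 153/80 751/240 95/36

Derivation:
After step 1:
  2/3 3 2 3
  3/2 7/5 18/5 3/2
  1 5/2 11/4 11/3
After step 2:
  31/18 53/30 29/10 13/6
  137/120 12/5 9/4 353/120
  5/3 153/80 751/240 95/36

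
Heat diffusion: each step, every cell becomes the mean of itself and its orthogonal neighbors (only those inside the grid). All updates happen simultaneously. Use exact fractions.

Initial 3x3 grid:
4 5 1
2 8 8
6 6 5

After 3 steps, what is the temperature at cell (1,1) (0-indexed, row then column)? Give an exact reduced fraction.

Step 1: cell (1,1) = 29/5
Step 2: cell (1,1) = 541/100
Step 3: cell (1,1) = 31427/6000
Full grid after step 3:
  4979/1080 34823/7200 1361/270
  17899/3600 31427/6000 13141/2400
  11413/2160 27007/4800 12503/2160

Answer: 31427/6000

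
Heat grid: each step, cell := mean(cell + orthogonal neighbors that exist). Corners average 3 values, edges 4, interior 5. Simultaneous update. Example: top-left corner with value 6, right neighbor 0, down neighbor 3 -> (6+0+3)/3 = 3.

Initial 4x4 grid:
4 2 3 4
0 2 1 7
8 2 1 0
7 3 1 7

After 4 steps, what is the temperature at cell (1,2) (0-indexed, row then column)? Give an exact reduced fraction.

Step 1: cell (1,2) = 14/5
Step 2: cell (1,2) = 107/50
Step 3: cell (1,2) = 2153/750
Step 4: cell (1,2) = 121651/45000
Full grid after step 4:
  5039/1800 188599/72000 630061/216000 48673/16200
  70303/24000 43291/15000 121651/45000 657631/216000
  5641/1600 9089/3000 132289/45000 604423/216000
  6661/1800 49907/14400 630853/216000 1903/648

Answer: 121651/45000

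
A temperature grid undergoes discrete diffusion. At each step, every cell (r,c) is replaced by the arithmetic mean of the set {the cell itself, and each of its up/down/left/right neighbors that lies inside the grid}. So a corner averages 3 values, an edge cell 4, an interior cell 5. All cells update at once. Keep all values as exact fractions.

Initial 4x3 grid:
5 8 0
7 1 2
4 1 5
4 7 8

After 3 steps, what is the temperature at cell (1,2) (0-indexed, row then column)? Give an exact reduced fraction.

Step 1: cell (1,2) = 2
Step 2: cell (1,2) = 197/60
Step 3: cell (1,2) = 772/225
Full grid after step 3:
  9943/2160 3101/800 3799/1080
  30829/7200 7919/2000 772/225
  10583/2400 25027/6000 14987/3600
  3347/720 4283/900 646/135

Answer: 772/225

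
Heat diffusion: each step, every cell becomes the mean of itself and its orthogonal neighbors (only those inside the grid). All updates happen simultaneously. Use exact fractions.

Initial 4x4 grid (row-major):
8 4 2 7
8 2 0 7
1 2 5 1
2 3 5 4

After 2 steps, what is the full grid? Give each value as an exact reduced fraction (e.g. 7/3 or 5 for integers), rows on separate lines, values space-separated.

Answer: 185/36 1027/240 947/240 37/9
67/15 71/20 16/5 62/15
63/20 293/100 169/50 209/60
11/4 237/80 791/240 71/18

Derivation:
After step 1:
  20/3 4 13/4 16/3
  19/4 16/5 16/5 15/4
  13/4 13/5 13/5 17/4
  2 3 17/4 10/3
After step 2:
  185/36 1027/240 947/240 37/9
  67/15 71/20 16/5 62/15
  63/20 293/100 169/50 209/60
  11/4 237/80 791/240 71/18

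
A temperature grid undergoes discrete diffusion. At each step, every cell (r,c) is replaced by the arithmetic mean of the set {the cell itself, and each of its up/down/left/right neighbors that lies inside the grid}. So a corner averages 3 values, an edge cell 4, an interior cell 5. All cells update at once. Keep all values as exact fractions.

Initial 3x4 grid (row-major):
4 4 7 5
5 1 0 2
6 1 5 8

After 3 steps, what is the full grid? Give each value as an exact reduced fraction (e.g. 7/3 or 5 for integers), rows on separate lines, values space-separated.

After step 1:
  13/3 4 4 14/3
  4 11/5 3 15/4
  4 13/4 7/2 5
After step 2:
  37/9 109/30 47/12 149/36
  109/30 329/100 329/100 197/48
  15/4 259/80 59/16 49/12
After step 3:
  512/135 841/225 13481/3600 1751/432
  6653/1800 20501/6000 10973/3000 56219/14400
  2549/720 2793/800 8579/2400 95/24

Answer: 512/135 841/225 13481/3600 1751/432
6653/1800 20501/6000 10973/3000 56219/14400
2549/720 2793/800 8579/2400 95/24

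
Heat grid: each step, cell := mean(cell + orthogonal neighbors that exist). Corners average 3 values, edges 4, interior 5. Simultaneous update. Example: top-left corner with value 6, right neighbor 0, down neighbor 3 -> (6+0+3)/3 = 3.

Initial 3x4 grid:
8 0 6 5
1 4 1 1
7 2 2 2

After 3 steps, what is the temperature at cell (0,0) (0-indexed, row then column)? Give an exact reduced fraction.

Answer: 139/40

Derivation:
Step 1: cell (0,0) = 3
Step 2: cell (0,0) = 25/6
Step 3: cell (0,0) = 139/40
Full grid after step 3:
  139/40 4289/1200 3589/1200 249/80
  6731/1800 4403/1500 17467/6000 35753/14400
  3553/1080 712/225 4171/1800 5083/2160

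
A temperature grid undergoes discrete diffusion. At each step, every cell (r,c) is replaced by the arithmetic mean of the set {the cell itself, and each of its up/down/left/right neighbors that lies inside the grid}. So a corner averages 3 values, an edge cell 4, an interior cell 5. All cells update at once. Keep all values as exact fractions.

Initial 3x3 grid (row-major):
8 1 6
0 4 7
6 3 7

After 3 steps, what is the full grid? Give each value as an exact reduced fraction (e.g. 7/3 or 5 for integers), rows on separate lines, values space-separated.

Answer: 181/48 12763/2880 1991/432
651/160 5011/1200 227/45
281/72 3337/720 131/27

Derivation:
After step 1:
  3 19/4 14/3
  9/2 3 6
  3 5 17/3
After step 2:
  49/12 185/48 185/36
  27/8 93/20 29/6
  25/6 25/6 50/9
After step 3:
  181/48 12763/2880 1991/432
  651/160 5011/1200 227/45
  281/72 3337/720 131/27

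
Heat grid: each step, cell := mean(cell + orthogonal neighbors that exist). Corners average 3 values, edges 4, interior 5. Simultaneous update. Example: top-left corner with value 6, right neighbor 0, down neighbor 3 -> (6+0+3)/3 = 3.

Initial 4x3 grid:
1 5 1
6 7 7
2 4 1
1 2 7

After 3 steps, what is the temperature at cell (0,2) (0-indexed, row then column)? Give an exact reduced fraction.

Step 1: cell (0,2) = 13/3
Step 2: cell (0,2) = 71/18
Step 3: cell (0,2) = 9413/2160
Full grid after step 3:
  3001/720 5863/1440 9413/2160
  609/160 2591/600 5971/1440
  5111/1440 719/200 5941/1440
  6307/2160 1643/480 7637/2160

Answer: 9413/2160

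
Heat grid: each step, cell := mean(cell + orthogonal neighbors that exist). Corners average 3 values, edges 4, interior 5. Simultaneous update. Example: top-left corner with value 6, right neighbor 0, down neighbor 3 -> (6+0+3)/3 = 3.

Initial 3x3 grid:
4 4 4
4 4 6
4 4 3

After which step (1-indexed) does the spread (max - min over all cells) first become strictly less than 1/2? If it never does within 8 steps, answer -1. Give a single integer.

Answer: 2

Derivation:
Step 1: max=14/3, min=15/4, spread=11/12
Step 2: max=353/80, min=47/12, spread=119/240
  -> spread < 1/2 first at step 2
Step 3: max=9349/2160, min=4829/1200, spread=821/2700
Step 4: max=1221577/288000, min=174631/43200, spread=172111/864000
Step 5: max=32875621/7776000, min=10599457/2592000, spread=4309/31104
Step 6: max=1958423987/466560000, min=212561693/51840000, spread=36295/373248
Step 7: max=117211823989/27993600000, min=38433580913/9331200000, spread=305773/4478976
Step 8: max=7012212987683/1679616000000, min=2310571506311/559872000000, spread=2575951/53747712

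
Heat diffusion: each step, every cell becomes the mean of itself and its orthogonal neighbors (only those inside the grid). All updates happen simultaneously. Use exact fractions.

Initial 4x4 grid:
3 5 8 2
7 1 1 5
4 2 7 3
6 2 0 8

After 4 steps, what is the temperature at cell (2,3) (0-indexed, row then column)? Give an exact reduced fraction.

Step 1: cell (2,3) = 23/4
Step 2: cell (2,3) = 443/120
Step 3: cell (2,3) = 7543/1800
Step 4: cell (2,3) = 208141/54000
Full grid after step 4:
  89351/21600 11561/2880 295129/72000 87079/21600
  14191/3600 235781/60000 229253/60000 73541/18000
  4571/1200 217987/60000 693289/180000 208141/54000
  583/160 52859/14400 789949/216000 256147/64800

Answer: 208141/54000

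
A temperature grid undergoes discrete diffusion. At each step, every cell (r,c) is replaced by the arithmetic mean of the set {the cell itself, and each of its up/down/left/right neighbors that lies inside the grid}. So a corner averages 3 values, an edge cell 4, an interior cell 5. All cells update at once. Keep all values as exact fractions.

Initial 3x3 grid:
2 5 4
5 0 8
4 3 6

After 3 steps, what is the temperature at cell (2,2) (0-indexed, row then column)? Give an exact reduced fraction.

Answer: 9907/2160

Derivation:
Step 1: cell (2,2) = 17/3
Step 2: cell (2,2) = 161/36
Step 3: cell (2,2) = 9907/2160
Full grid after step 3:
  1327/360 54419/14400 9697/2160
  5491/1600 24803/6000 31097/7200
  227/60 56069/14400 9907/2160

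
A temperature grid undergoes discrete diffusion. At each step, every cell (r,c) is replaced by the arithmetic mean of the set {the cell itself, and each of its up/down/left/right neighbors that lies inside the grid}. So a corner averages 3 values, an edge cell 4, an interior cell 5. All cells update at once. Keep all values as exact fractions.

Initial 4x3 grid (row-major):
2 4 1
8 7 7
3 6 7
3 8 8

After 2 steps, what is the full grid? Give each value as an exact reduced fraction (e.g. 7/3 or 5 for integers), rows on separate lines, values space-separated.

After step 1:
  14/3 7/2 4
  5 32/5 11/2
  5 31/5 7
  14/3 25/4 23/3
After step 2:
  79/18 557/120 13/3
  79/15 133/25 229/40
  313/60 617/100 791/120
  191/36 1487/240 251/36

Answer: 79/18 557/120 13/3
79/15 133/25 229/40
313/60 617/100 791/120
191/36 1487/240 251/36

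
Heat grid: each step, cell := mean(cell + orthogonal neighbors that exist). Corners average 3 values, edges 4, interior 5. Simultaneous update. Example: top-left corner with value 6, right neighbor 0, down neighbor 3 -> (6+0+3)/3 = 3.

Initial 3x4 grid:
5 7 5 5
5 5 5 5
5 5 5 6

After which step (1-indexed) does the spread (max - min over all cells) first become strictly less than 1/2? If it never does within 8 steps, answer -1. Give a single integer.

Answer: 3

Derivation:
Step 1: max=17/3, min=5, spread=2/3
Step 2: max=331/60, min=5, spread=31/60
Step 3: max=2911/540, min=12293/2400, spread=5803/21600
  -> spread < 1/2 first at step 3
Step 4: max=575909/108000, min=111413/21600, spread=4711/27000
Step 5: max=5151479/972000, min=11210497/2160000, spread=2135107/19440000
Step 6: max=513104261/97200000, min=1012401497/194400000, spread=552281/7776000
Step 7: max=9215431357/1749600000, min=146046750437/27993600000, spread=56006051/1119744000
Step 8: max=919944024133/174960000000, min=3654752288657/699840000000, spread=200190463/5598720000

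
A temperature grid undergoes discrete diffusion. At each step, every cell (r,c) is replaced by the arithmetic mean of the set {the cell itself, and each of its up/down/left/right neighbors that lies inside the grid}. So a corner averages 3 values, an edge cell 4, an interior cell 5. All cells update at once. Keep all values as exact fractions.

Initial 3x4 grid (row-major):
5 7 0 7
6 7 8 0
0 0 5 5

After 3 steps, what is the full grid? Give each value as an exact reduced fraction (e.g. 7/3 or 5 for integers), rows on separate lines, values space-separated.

Answer: 3617/720 11437/2400 33851/7200 1741/432
3429/800 9221/2000 24973/6000 3857/900
172/45 751/200 15013/3600 839/216

Derivation:
After step 1:
  6 19/4 11/2 7/3
  9/2 28/5 4 5
  2 3 9/2 10/3
After step 2:
  61/12 437/80 199/48 77/18
  181/40 437/100 123/25 11/3
  19/6 151/40 89/24 77/18
After step 3:
  3617/720 11437/2400 33851/7200 1741/432
  3429/800 9221/2000 24973/6000 3857/900
  172/45 751/200 15013/3600 839/216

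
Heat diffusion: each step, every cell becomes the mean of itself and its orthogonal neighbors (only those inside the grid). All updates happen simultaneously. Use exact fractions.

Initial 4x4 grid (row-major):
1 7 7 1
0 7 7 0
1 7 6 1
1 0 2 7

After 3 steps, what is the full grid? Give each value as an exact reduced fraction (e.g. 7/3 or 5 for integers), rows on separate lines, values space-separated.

Answer: 4133/1080 15881/3600 15953/3600 8419/2160
3059/900 12659/3000 209/48 27031/7200
2513/900 21397/6000 5927/1500 26447/7200
4987/2160 21529/7200 25457/7200 1889/540

Derivation:
After step 1:
  8/3 11/2 11/2 8/3
  9/4 28/5 27/5 9/4
  9/4 21/5 23/5 7/2
  2/3 5/2 15/4 10/3
After step 2:
  125/36 289/60 143/30 125/36
  383/120 459/100 467/100 829/240
  281/120 383/100 429/100 821/240
  65/36 667/240 851/240 127/36
After step 3:
  4133/1080 15881/3600 15953/3600 8419/2160
  3059/900 12659/3000 209/48 27031/7200
  2513/900 21397/6000 5927/1500 26447/7200
  4987/2160 21529/7200 25457/7200 1889/540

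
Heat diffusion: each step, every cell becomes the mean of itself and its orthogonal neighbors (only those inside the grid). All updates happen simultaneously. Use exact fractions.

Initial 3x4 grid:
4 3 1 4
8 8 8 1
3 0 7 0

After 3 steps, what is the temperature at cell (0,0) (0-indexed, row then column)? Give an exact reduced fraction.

Step 1: cell (0,0) = 5
Step 2: cell (0,0) = 59/12
Step 3: cell (0,0) = 3473/720
Full grid after step 3:
  3473/720 5459/1200 2357/600 161/48
  69983/14400 1732/375 12101/3000 49733/14400
  1253/270 32179/7200 28459/7200 751/216

Answer: 3473/720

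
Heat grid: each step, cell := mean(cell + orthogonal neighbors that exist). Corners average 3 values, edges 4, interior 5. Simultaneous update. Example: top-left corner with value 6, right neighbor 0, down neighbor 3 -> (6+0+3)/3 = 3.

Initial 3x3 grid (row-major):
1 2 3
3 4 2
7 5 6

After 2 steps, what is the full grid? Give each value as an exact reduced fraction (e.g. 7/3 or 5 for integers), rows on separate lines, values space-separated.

After step 1:
  2 5/2 7/3
  15/4 16/5 15/4
  5 11/2 13/3
After step 2:
  11/4 301/120 103/36
  279/80 187/50 817/240
  19/4 541/120 163/36

Answer: 11/4 301/120 103/36
279/80 187/50 817/240
19/4 541/120 163/36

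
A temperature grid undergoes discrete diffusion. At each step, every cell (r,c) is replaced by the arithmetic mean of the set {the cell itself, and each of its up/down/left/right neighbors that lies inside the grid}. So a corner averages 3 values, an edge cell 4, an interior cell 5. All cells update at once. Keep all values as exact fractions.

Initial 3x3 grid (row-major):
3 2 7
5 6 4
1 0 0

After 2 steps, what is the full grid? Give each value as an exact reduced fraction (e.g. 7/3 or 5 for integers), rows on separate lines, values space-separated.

After step 1:
  10/3 9/2 13/3
  15/4 17/5 17/4
  2 7/4 4/3
After step 2:
  139/36 467/120 157/36
  749/240 353/100 799/240
  5/2 509/240 22/9

Answer: 139/36 467/120 157/36
749/240 353/100 799/240
5/2 509/240 22/9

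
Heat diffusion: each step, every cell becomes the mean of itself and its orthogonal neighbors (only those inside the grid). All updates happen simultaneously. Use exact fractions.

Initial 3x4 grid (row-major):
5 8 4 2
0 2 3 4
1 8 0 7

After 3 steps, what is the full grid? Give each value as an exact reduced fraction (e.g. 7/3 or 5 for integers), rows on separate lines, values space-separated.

After step 1:
  13/3 19/4 17/4 10/3
  2 21/5 13/5 4
  3 11/4 9/2 11/3
After step 2:
  133/36 263/60 56/15 139/36
  203/60 163/50 391/100 17/5
  31/12 289/80 811/240 73/18
After step 3:
  2063/540 3391/900 14299/3600 1979/540
  11629/3600 22259/6000 7073/2000 571/150
  2299/720 2567/800 26923/7200 7801/2160

Answer: 2063/540 3391/900 14299/3600 1979/540
11629/3600 22259/6000 7073/2000 571/150
2299/720 2567/800 26923/7200 7801/2160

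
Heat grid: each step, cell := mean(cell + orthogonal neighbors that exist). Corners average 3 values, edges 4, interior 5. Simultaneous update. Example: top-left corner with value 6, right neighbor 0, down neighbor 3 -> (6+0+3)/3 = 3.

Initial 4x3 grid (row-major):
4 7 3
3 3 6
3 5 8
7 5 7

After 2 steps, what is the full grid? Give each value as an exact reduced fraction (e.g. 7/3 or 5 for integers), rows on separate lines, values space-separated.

Answer: 73/18 381/80 175/36
1033/240 221/50 649/120
351/80 133/25 689/120
31/6 337/60 115/18

Derivation:
After step 1:
  14/3 17/4 16/3
  13/4 24/5 5
  9/2 24/5 13/2
  5 6 20/3
After step 2:
  73/18 381/80 175/36
  1033/240 221/50 649/120
  351/80 133/25 689/120
  31/6 337/60 115/18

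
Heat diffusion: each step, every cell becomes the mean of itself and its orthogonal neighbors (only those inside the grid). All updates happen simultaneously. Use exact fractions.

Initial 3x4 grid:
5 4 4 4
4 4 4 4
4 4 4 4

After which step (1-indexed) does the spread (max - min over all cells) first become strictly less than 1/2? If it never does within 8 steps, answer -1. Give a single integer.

Step 1: max=13/3, min=4, spread=1/3
  -> spread < 1/2 first at step 1
Step 2: max=77/18, min=4, spread=5/18
Step 3: max=905/216, min=4, spread=41/216
Step 4: max=107897/25920, min=4, spread=4217/25920
Step 5: max=6429949/1555200, min=28879/7200, spread=38417/311040
Step 6: max=384448211/93312000, min=578597/144000, spread=1903471/18662400
Step 7: max=22995869089/5598720000, min=17395759/4320000, spread=18038617/223948800
Step 8: max=1376960982851/335923200000, min=1568126759/388800000, spread=883978523/13436928000

Answer: 1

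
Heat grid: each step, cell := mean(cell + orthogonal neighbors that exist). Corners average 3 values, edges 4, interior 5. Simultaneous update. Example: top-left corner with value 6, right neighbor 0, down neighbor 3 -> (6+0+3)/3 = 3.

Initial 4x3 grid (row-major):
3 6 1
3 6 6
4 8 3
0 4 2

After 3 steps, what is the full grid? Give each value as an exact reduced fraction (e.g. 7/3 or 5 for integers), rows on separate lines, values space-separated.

Answer: 3101/720 3871/900 9623/2160
10081/2400 13657/3000 31643/7200
28993/7200 6211/1500 10331/2400
1541/432 27283/7200 551/144

Derivation:
After step 1:
  4 4 13/3
  4 29/5 4
  15/4 5 19/4
  8/3 7/2 3
After step 2:
  4 68/15 37/9
  351/80 114/25 1133/240
  185/48 114/25 67/16
  119/36 85/24 15/4
After step 3:
  3101/720 3871/900 9623/2160
  10081/2400 13657/3000 31643/7200
  28993/7200 6211/1500 10331/2400
  1541/432 27283/7200 551/144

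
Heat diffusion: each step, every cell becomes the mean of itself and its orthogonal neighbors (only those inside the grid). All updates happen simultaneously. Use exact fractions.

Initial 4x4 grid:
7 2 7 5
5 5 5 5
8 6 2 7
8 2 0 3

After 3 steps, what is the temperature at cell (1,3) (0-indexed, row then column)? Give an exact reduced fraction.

Answer: 34849/7200

Derivation:
Step 1: cell (1,3) = 11/2
Step 2: cell (1,3) = 1213/240
Step 3: cell (1,3) = 34849/7200
Full grid after step 3:
  2839/540 919/180 4493/900 11143/2160
  247/45 7501/1500 28657/6000 34849/7200
  273/50 9503/2000 2513/600 29369/7200
  3737/720 10639/2400 25829/7200 767/216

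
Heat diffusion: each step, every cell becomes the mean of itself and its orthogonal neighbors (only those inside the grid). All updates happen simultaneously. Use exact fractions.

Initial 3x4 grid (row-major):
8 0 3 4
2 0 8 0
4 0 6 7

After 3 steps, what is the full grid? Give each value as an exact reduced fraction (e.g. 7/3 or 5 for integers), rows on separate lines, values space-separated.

Answer: 319/108 10837/3600 757/225 7469/2160
20519/7200 18317/6000 1297/375 57323/14400
133/48 2461/800 27749/7200 4447/1080

Derivation:
After step 1:
  10/3 11/4 15/4 7/3
  7/2 2 17/5 19/4
  2 5/2 21/4 13/3
After step 2:
  115/36 71/24 367/120 65/18
  65/24 283/100 383/100 889/240
  8/3 47/16 929/240 43/9
After step 3:
  319/108 10837/3600 757/225 7469/2160
  20519/7200 18317/6000 1297/375 57323/14400
  133/48 2461/800 27749/7200 4447/1080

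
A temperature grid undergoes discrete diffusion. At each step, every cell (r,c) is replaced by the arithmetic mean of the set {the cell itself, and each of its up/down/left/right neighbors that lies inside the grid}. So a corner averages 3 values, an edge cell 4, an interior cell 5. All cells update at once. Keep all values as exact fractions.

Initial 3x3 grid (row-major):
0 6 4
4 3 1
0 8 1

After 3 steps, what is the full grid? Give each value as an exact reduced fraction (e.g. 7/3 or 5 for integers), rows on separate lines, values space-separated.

Answer: 883/270 14911/4800 3647/1080
43183/14400 20471/6000 14711/4800
2393/720 697/225 7169/2160

Derivation:
After step 1:
  10/3 13/4 11/3
  7/4 22/5 9/4
  4 3 10/3
After step 2:
  25/9 293/80 55/18
  809/240 293/100 273/80
  35/12 221/60 103/36
After step 3:
  883/270 14911/4800 3647/1080
  43183/14400 20471/6000 14711/4800
  2393/720 697/225 7169/2160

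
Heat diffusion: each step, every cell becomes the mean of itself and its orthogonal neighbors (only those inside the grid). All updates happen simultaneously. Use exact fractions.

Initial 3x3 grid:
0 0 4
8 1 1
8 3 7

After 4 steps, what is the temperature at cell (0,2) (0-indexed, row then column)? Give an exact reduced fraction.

Step 1: cell (0,2) = 5/3
Step 2: cell (0,2) = 37/18
Step 3: cell (0,2) = 2483/1080
Step 4: cell (0,2) = 168481/64800
Full grid after step 4:
  198181/64800 2374379/864000 168481/64800
  1037293/288000 599999/180000 2642879/864000
  16691/4050 1120043/288000 58339/16200

Answer: 168481/64800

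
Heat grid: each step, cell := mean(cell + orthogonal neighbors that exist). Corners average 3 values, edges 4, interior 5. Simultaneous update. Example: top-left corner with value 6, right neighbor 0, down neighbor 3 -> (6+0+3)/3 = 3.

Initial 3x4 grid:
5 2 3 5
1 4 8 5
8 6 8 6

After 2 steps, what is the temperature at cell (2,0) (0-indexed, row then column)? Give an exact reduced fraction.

Answer: 16/3

Derivation:
Step 1: cell (2,0) = 5
Step 2: cell (2,0) = 16/3
Full grid after step 2:
  32/9 223/60 269/60 89/18
  491/120 243/50 273/50 167/30
  16/3 227/40 763/120 58/9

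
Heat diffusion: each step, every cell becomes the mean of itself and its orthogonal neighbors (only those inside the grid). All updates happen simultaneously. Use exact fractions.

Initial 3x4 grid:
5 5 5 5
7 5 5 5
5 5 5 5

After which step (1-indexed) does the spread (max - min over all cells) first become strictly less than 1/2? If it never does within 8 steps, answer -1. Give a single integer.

Step 1: max=17/3, min=5, spread=2/3
Step 2: max=667/120, min=5, spread=67/120
Step 3: max=5837/1080, min=5, spread=437/1080
  -> spread < 1/2 first at step 3
Step 4: max=2317531/432000, min=2509/500, spread=29951/86400
Step 5: max=20655821/3888000, min=17033/3375, spread=206761/777600
Step 6: max=8232195571/1555200000, min=13665671/2700000, spread=14430763/62208000
Step 7: max=491667741689/93312000000, min=1097652727/216000000, spread=139854109/746496000
Step 8: max=29416071890251/5598720000000, min=99051228977/19440000000, spread=7114543559/44789760000

Answer: 3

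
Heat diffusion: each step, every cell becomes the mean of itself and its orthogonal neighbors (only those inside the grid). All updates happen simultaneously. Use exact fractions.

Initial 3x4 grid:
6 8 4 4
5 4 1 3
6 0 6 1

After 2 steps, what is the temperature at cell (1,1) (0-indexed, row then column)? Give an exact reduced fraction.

Answer: 439/100

Derivation:
Step 1: cell (1,1) = 18/5
Step 2: cell (1,1) = 439/100
Full grid after step 2:
  205/36 1181/240 1021/240 61/18
  377/80 439/100 157/50 257/80
  155/36 199/60 97/30 91/36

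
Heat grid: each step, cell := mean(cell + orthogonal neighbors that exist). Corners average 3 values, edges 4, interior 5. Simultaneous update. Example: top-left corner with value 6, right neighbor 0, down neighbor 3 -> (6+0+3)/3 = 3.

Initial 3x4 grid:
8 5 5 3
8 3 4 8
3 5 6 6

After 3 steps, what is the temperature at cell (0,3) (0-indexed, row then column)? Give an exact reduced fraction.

Answer: 11207/2160

Derivation:
Step 1: cell (0,3) = 16/3
Step 2: cell (0,3) = 89/18
Step 3: cell (0,3) = 11207/2160
Full grid after step 3:
  17/3 1067/200 9143/1800 11207/2160
  39047/7200 15643/3000 10397/2000 25523/4800
  565/108 18331/3600 18911/3600 12007/2160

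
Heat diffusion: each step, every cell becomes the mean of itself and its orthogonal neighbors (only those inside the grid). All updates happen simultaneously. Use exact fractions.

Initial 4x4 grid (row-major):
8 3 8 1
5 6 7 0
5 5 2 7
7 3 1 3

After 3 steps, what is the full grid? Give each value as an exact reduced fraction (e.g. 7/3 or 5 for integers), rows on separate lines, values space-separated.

Answer: 6031/1080 1903/360 2761/600 2897/720
3923/720 3041/600 8687/2000 3133/800
6053/1200 1811/400 1513/375 25117/7200
3329/720 3387/800 25387/7200 923/270

Derivation:
After step 1:
  16/3 25/4 19/4 3
  6 26/5 23/5 15/4
  11/2 21/5 22/5 3
  5 4 9/4 11/3
After step 2:
  211/36 323/60 93/20 23/6
  661/120 21/4 227/50 287/80
  207/40 233/50 369/100 889/240
  29/6 309/80 859/240 107/36
After step 3:
  6031/1080 1903/360 2761/600 2897/720
  3923/720 3041/600 8687/2000 3133/800
  6053/1200 1811/400 1513/375 25117/7200
  3329/720 3387/800 25387/7200 923/270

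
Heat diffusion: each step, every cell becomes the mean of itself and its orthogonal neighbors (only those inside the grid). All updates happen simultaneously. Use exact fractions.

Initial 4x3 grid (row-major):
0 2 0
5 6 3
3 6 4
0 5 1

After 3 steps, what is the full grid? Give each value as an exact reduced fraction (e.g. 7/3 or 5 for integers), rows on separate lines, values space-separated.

After step 1:
  7/3 2 5/3
  7/2 22/5 13/4
  7/2 24/5 7/2
  8/3 3 10/3
After step 2:
  47/18 13/5 83/36
  103/30 359/100 769/240
  217/60 96/25 893/240
  55/18 69/20 59/18
After step 3:
  389/135 833/300 5839/2160
  5963/1800 6667/2000 23077/7200
  12551/3600 7287/2000 25277/7200
  911/270 4087/1200 7523/2160

Answer: 389/135 833/300 5839/2160
5963/1800 6667/2000 23077/7200
12551/3600 7287/2000 25277/7200
911/270 4087/1200 7523/2160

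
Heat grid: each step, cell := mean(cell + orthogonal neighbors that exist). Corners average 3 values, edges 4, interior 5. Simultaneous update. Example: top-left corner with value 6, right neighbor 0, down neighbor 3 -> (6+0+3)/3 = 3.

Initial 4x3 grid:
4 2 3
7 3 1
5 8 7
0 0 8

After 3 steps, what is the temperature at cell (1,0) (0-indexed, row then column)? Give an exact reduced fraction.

Step 1: cell (1,0) = 19/4
Step 2: cell (1,0) = 1097/240
Step 3: cell (1,0) = 29903/7200
Full grid after step 3:
  8627/2160 12829/3600 1217/360
  29903/7200 24779/6000 4663/1200
  30403/7200 25639/6000 923/200
  8191/2160 15419/3600 1631/360

Answer: 29903/7200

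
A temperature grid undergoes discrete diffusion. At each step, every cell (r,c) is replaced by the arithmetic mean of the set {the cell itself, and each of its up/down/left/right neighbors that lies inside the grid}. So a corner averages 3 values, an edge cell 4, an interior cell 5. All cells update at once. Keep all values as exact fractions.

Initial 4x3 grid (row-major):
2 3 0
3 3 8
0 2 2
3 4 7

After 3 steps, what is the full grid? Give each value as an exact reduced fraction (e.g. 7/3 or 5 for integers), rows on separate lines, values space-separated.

After step 1:
  8/3 2 11/3
  2 19/5 13/4
  2 11/5 19/4
  7/3 4 13/3
After step 2:
  20/9 91/30 107/36
  157/60 53/20 58/15
  32/15 67/20 109/30
  25/9 193/60 157/36
After step 3:
  1417/540 979/360 1777/540
  433/180 931/300 1181/360
  979/360 899/300 1369/360
  1463/540 2467/720 1009/270

Answer: 1417/540 979/360 1777/540
433/180 931/300 1181/360
979/360 899/300 1369/360
1463/540 2467/720 1009/270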